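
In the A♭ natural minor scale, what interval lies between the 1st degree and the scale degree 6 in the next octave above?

Spelling the A♭ natural minor scale: A♭ B♭ C♭ D♭ E♭ F♭ G♭.
1st degree = A♭; degree 6 (up an octave) = F♭.
A♭ up to F♭ is 20 semitones, a half step narrower than a major thirteenth, so the interval is minor.

minor thirteenth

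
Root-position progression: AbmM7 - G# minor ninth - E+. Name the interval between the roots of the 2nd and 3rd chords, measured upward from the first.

The roots are G# and E.
G# up to E is 8 semitones, a half step narrower than a major sixth, so the interval is minor.

minor sixth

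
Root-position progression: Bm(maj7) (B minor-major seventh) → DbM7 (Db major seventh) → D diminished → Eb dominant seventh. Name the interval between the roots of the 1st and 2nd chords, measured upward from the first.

diminished 3rd

The roots are B and Db.
From B to Db: 2 semitones over a third = diminished.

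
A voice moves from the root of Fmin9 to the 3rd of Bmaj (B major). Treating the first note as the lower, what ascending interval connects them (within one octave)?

A6

Fmin9 has F as its root, and Bmaj (B major) has D# as its 3rd.
From F to D#: 10 semitones over a sixth = augmented.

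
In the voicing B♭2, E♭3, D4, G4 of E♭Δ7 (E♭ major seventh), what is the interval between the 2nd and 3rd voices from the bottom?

Those voices are E♭3 and D4.
E♭ up to D spans 7 letter names and 11 semitones — a major seventh.

major seventh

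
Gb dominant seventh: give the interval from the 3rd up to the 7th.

diminished fifth

Spelling the chord: Gb–Bb–Db–Fb.
So we need the interval from Bb up to Fb.
5 letter names make it a fifth; at 6 semitones (a half step narrower than perfect) the quality is diminished.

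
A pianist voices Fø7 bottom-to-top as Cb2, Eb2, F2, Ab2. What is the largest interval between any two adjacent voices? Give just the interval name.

Adjacent intervals: Cb2→Eb2 = major third; Eb2→F2 = major second; F2→Ab2 = minor third.
The largest is Cb2 to Eb2, a major third (4 semitones).

major 3rd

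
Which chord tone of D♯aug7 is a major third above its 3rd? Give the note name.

D♯7#5: D♯, F𝄪, A𝄪, C♯.
The 3rd is F𝄪. A major third above F𝄪 is A𝄪.
A𝄪 is the chord's 5th.

A##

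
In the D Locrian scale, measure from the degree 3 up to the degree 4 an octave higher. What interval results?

M9

The scale runs D Eb F G Ab Bb C.
The degree 3 is F and the scale degree 4 (up an octave) is G.
Counting 9 letters and 14 half steps from F gives a major ninth.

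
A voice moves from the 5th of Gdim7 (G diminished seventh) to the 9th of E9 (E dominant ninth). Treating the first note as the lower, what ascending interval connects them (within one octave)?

The 5th of Gdim7 (G diminished seventh) is Db; the 9th of E9 (E dominant ninth) is F#.
From Db to F#: 5 semitones over a third = augmented.

augmented 3rd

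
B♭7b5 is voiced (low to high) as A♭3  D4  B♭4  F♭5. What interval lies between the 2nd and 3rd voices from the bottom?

Those voices are D4 and B♭4.
From D to B♭: 8 semitones over a sixth = minor.

minor sixth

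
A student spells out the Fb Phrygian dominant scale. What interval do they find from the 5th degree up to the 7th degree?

minor third

Fb phrygian dominant: Fb Gbb Ab Bbb Cb Dbb Ebb.
That puts Cb below Ebb.
From Cb to Ebb: 3 semitones over a third = minor.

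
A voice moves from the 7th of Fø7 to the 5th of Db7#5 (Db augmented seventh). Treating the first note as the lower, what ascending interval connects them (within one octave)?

Fø7 has Eb as its 7th, and Db7#5 (Db augmented seventh) has A as its 5th.
Eb up to A is 6 semitones, a half step wider than a perfect fourth, so the interval is augmented.

augmented fourth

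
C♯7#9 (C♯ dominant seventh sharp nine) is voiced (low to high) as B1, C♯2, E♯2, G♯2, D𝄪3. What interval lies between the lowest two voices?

Those voices are B1 and C♯2.
Counting 2 letters and 2 half steps from B gives a major second.

M2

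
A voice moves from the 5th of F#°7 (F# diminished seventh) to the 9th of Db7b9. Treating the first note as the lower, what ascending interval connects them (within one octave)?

F#°7 (F# diminished seventh) has C as its 5th, and Db7b9 has Ebb as its 9th.
From C to Ebb: 2 semitones over a third = diminished.

diminished 3rd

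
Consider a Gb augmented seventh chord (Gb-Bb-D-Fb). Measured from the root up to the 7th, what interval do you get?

minor seventh

The root is Gb and the 7th is Fb.
Gb up to Fb is 10 semitones, a half step narrower than a major seventh, so the interval is minor.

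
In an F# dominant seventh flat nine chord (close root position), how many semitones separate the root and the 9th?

Spelling the chord: F#–A#–C#–E–G.
F# to G is a minor ninth: 13 semitones.

13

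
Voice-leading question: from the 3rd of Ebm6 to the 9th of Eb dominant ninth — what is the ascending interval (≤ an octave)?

Ebm6 has Gb as its 3rd, and Eb dominant ninth has F as its 9th.
From Gb to F is 11 semitones, exactly the major seventh.

major seventh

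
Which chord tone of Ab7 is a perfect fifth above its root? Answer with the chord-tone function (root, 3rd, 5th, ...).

The chord tones of Ab7 (Ab dominant seventh) are Ab–C–Eb–Gb.
The root is Ab. A perfect fifth above Ab is Eb.
Eb is the chord's 5th.

5th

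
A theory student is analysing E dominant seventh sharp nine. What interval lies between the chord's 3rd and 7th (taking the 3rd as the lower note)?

diminished fifth

The chord tones of E7#9 (E dominant seventh sharp nine) are E G# B D F##.
That puts G# below D.
From G# to D: 6 semitones over a fifth = diminished.
That tritone between 3rd and 7th is what gives the dominant seventh its pull toward resolution.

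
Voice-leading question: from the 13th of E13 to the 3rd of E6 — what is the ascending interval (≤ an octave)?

perfect fifth

E13 has C♯ as its 13th, and E6 has G♯ as its 3rd.
C♯ up to G♯ spans 5 letter names and 7 semitones — a perfect fifth.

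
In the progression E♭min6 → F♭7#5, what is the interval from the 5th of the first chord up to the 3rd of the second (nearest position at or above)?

m7

E♭min6 has B♭ as its 5th, and F♭7#5 has A♭ as its 3rd.
From B♭ to A♭: 10 semitones over a seventh = minor.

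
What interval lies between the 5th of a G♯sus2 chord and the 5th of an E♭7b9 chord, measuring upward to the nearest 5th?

diminished sixth

G♯sus2 has D♯ as its 5th, and E♭7b9 has B♭ as its 5th.
6 letter names make it a sixth; at 7 semitones (a whole step narrower than major) the quality is diminished.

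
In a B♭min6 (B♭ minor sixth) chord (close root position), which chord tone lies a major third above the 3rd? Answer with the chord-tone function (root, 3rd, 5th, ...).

5th

The chord tones of B♭m6 are B♭–D♭–F–G.
The 3rd is D♭. A major third above D♭ is F.
F is the chord's 5th.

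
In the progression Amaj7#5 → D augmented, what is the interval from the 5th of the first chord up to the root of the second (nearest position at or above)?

The 5th of Amaj7#5 is E#; the root of D augmented is D.
E# up to D is 9 semitones, a whole step narrower than a major seventh, so the interval is diminished.

diminished seventh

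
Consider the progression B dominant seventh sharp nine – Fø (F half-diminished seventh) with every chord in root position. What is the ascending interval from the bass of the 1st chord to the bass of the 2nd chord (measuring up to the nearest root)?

The roots are B and F.
B up to F is 6 semitones, a half step narrower than a perfect fifth, so the interval is diminished.

diminished fifth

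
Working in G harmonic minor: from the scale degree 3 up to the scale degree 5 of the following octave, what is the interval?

major tenth

Spelling G harmonic minor: G A B♭ C D E♭ F♯.
The scale degree 3 is B♭ and the 5th degree (up an octave) is D.
B♭ up to D spans 10 letter names and 16 semitones — a major tenth.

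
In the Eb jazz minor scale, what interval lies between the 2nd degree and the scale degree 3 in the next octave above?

The scale runs Eb F Gb Ab Bb C D.
That puts F below Gb.
F up to Gb is 13 semitones, a half step narrower than a major ninth, so the interval is minor.

m9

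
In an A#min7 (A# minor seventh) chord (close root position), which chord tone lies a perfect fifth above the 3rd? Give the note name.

G#

The chord tones of A#m7 (A# minor seventh) are A#-C#-E#-G#.
The 3rd is C#. A perfect fifth above C# is G#.
G# is the chord's 7th.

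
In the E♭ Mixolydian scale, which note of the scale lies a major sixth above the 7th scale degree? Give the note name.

Bb

The scale is E♭ F G A♭ B♭ C D♭.
The 7th scale degree is D♭; a major sixth above that is B♭ — scale degree 5.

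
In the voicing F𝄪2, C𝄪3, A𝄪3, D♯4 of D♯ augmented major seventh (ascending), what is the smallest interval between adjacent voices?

d4

Adjacent intervals: F𝄪2→C𝄪3 = perfect fifth; C𝄪3→A𝄪3 = major sixth; A𝄪3→D♯4 = diminished fourth.
The smallest is A𝄪3 to D♯4, a diminished fourth (4 semitones).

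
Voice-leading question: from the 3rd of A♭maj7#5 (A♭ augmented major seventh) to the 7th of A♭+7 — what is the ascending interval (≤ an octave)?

The 3rd of A♭maj7#5 (A♭ augmented major seventh) is C; the 7th of A♭+7 is G♭.
From C to G♭: 6 semitones over a fifth = diminished.

diminished 5th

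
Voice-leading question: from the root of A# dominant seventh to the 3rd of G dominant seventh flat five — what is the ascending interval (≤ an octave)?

A# dominant seventh has A# as its root, and G dominant seventh flat five has B as its 3rd.
A# up to B is 1 semitone, a half step narrower than a major second, so the interval is minor.

minor 2nd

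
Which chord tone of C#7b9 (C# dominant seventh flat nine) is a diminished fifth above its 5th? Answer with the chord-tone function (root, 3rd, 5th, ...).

9th

Spelling the chord: C#, E#, G#, B, D.
The 5th is G#. A diminished fifth above G# is D.
D is the chord's 9th.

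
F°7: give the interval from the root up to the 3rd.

minor third

F°7 is spelled F–Ab–Cb–Ebb.
Root = F; 3rd = Ab.
3 letter names make it a third; at 3 semitones (a half step narrower than major) the quality is minor.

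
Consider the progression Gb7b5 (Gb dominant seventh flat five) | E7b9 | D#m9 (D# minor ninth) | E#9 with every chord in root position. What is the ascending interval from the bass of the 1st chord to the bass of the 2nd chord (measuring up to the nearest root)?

augmented sixth

The roots are Gb and E.
6 letter names make it a sixth; at 10 semitones (a half step wider than major) the quality is augmented.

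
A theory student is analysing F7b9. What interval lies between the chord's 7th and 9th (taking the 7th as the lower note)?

The chord tones of F dominant seventh flat nine are F-A-C-Eb-Gb.
So we need the interval from Eb up to Gb.
From Eb to Gb: 3 semitones over a third = minor.

minor third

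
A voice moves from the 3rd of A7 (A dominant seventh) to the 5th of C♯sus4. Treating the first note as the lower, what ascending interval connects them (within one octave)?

perfect fifth

A7 (A dominant seventh) has C♯ as its 3rd, and C♯sus4 has G♯ as its 5th.
C♯ up to G♯ spans 5 letter names and 7 semitones — a perfect fifth.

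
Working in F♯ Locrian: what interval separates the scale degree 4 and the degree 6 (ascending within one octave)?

The scale runs F♯ G A B C D E.
So we need the interval from B up to D.
3 letter names make it a third; at 3 semitones (a half step narrower than major) the quality is minor.

minor third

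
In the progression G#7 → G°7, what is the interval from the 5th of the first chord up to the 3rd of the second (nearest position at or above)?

diminished sixth

G#7 has D# as its 5th, and G°7 has Bb as its 3rd.
From D# to Bb: 7 semitones over a sixth = diminished.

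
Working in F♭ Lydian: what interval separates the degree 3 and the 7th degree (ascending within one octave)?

F♭ lydian: F♭ G♭ A♭ B♭ C♭ D♭ E♭.
Degree 3 = A♭; scale degree 7 = E♭.
Counting 5 letters and 7 half steps from A♭ gives a perfect fifth.

perfect fifth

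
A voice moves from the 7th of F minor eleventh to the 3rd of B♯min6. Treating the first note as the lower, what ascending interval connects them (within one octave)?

F minor eleventh has E♭ as its 7th, and B♯min6 has D♯ as its 3rd.
From E♭ to D♯: 12 semitones over a seventh = augmented.

A7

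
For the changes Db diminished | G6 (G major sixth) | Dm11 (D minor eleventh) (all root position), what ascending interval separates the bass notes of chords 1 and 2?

The roots are Db and G.
From Db to G: 6 semitones over a fourth = augmented.

augmented 4th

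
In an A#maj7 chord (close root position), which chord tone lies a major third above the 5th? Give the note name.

G##

A# major seventh is spelled A#, C##, E#, G##.
The 5th is E#. A major third above E# is G##.
G## is the chord's 7th.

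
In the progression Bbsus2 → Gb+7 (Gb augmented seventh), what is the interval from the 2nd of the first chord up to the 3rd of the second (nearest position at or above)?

minor seventh

The 2nd of Bbsus2 is C; the 3rd of Gb+7 (Gb augmented seventh) is Bb.
From C to Bb: 10 semitones over a seventh = minor.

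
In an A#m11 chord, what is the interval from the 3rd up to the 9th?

M7

The chord tones of A#m11 (A# minor eleventh) are A#-C#-E#-G#-B#-D#.
So we need the interval from C# up to B#.
C# up to B# spans 7 letter names and 11 semitones — a major seventh.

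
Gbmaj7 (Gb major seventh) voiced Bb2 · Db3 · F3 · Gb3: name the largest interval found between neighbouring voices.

Adjacent intervals: Bb2→Db3 = minor third; Db3→F3 = major third; F3→Gb3 = minor second.
The largest is Db3 to F3, a major third (4 semitones).

major third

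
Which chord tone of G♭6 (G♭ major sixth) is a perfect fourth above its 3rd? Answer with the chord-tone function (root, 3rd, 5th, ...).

The chord tones of G♭ major sixth are G♭ B♭ D♭ E♭.
The 3rd is B♭. A perfect fourth above B♭ is E♭.
E♭ is the chord's 6th.

6th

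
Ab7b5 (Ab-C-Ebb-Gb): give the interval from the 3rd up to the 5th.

diminished 3rd

3rd = C; 5th = Ebb.
3 letter names make it a third; at 2 semitones (a whole step narrower than major) the quality is diminished.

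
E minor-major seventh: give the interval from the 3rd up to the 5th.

M3

E minor-major seventh is spelled E, G, B, D#.
3rd = G; 5th = B.
Counting 3 letters and 4 half steps from G gives a major third.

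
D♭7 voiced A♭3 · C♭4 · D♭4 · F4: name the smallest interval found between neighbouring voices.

Adjacent intervals: A♭3→C♭4 = minor third; C♭4→D♭4 = major second; D♭4→F4 = major third.
The smallest is C♭4 to D♭4, a major second (2 semitones).

major 2nd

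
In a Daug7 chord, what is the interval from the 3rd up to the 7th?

diminished 5th

Spelling the chord: D–F#–A#–C.
So we need the interval from F# up to C.
F# up to C is 6 semitones, a half step narrower than a perfect fifth, so the interval is diminished.
This 3–7 tritone is the characteristic tension at the heart of the dominant sound.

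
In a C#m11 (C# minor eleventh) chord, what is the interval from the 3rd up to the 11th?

The chord tones of C#m11 (C# minor eleventh) are C#–E–G#–B–D#–F#.
That puts E below F#.
Counting 9 letters and 14 half steps from E gives a major ninth.

major 9th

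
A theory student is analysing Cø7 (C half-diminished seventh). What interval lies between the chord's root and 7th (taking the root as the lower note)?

minor 7th

Spelling the chord: C, Eb, Gb, Bb.
Root = C; 7th = Bb.
From C to Bb: 10 semitones over a seventh = minor.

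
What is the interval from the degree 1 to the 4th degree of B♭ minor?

Spelling B♭ minor: B♭ C D♭ E♭ F G♭ A♭.
That puts B♭ below E♭.
From B♭ to E♭ is 5 semitones, exactly the perfect fourth.

perfect 4th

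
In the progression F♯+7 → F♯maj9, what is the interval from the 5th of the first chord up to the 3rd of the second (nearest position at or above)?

minor sixth

F♯+7 has C𝄪 as its 5th, and F♯maj9 has A♯ as its 3rd.
C𝄪 up to A♯ is 8 semitones, a half step narrower than a major sixth, so the interval is minor.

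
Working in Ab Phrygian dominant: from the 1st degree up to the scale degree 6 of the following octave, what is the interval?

The scale runs Ab Bbb C Db Eb Fb Gb.
1st degree = Ab; 6th degree (up an octave) = Fb.
13 letter names make it a thirteenth; at 20 semitones (a half step narrower than major) the quality is minor.

minor thirteenth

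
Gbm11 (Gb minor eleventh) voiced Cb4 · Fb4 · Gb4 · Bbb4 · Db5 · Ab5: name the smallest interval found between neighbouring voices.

Adjacent intervals: Cb4→Fb4 = perfect fourth; Fb4→Gb4 = major second; Gb4→Bbb4 = minor third; Bbb4→Db5 = major third; Db5→Ab5 = perfect fifth.
The smallest is Fb4 to Gb4, a major second (2 semitones).

major 2nd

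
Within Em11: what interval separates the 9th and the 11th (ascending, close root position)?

minor third

Em11 is spelled E G B D F♯ A.
That puts F♯ below A.
F♯ up to A is 3 semitones, a half step narrower than a major third, so the interval is minor.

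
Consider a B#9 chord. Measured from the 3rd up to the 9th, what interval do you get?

B#9 is spelled B#-D##-F##-A#-C##.
So we need the interval from D## up to C##.
7 letter names make it a seventh; at 10 semitones (a half step narrower than major) the quality is minor.

minor seventh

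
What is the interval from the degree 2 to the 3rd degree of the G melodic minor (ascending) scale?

Spelling the G melodic minor (ascending) scale: G A Bb C D E F#.
That puts A below Bb.
From A to Bb: 1 semitone over a second = minor.

minor second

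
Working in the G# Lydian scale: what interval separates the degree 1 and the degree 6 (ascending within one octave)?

M6

G# lydian: G# A# B# C## D# E# F##.
The degree 1 is G# and the scale degree 6 is E#.
From G# to E# is 9 semitones, exactly the major sixth.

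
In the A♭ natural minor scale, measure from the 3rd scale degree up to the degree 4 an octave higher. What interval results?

The scale runs A♭ B♭ C♭ D♭ E♭ F♭ G♭.
The 3rd scale degree is C♭ and the degree 4 (up an octave) is D♭.
From C♭ to D♭ is 14 semitones, exactly the major ninth.

M9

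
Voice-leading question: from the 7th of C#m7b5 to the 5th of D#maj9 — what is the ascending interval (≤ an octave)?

M7

The 7th of C#m7b5 is B; the 5th of D#maj9 is A#.
Counting 7 letters and 11 half steps from B gives a major seventh.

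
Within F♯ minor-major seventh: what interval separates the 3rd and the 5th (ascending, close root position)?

M3

The chord tones of F♯m(maj7) (F♯ minor-major seventh) are F♯–A–C♯–E♯.
So we need the interval from A up to C♯.
A up to C♯ spans 3 letter names and 4 semitones — a major third.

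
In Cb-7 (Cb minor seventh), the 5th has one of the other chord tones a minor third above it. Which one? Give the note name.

Bbb

Cb minor seventh is spelled Cb, Ebb, Gb, Bbb.
The 5th is Gb. A minor third above Gb is Bbb.
Bbb is the chord's 7th.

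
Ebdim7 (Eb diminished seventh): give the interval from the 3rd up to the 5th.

minor third

Ebdim7 (Eb diminished seventh): Eb-Gb-Bbb-Dbb.
So we need the interval from Gb up to Bbb.
From Gb to Bbb: 3 semitones over a third = minor.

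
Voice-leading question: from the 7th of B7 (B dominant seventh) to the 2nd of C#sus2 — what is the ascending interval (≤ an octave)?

The 7th of B7 (B dominant seventh) is A; the 2nd of C#sus2 is D#.
From A to D#: 6 semitones over a fourth = augmented.

augmented 4th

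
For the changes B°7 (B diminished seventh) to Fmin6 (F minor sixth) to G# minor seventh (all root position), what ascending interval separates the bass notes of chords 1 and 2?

The roots are B and F.
From B to F: 6 semitones over a fifth = diminished.

diminished fifth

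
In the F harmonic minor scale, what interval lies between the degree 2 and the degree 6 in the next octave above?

Spelling the F harmonic minor scale: F G Ab Bb C Db E.
So we need the interval from G up to Db.
From G to Db: 18 semitones over a twelfth = diminished.

diminished twelfth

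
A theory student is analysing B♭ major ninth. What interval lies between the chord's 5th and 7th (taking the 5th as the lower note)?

major third

B♭ major ninth is spelled B♭-D-F-A-C.
So we need the interval from F up to A.
F up to A spans 3 letter names and 4 semitones — a major third.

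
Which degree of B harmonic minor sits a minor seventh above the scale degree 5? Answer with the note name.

E

The scale is B C# D E F# G A#.
The scale degree 5 is F#; a minor seventh above that is E — scale degree 4.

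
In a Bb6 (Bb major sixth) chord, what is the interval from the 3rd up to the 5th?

minor third

Spelling the chord: Bb-D-F-G.
That puts D below F.
3 letter names make it a third; at 3 semitones (a half step narrower than major) the quality is minor.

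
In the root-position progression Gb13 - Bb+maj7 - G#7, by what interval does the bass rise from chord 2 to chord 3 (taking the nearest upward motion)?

A6

The roots are Bb and G#.
6 letter names make it a sixth; at 10 semitones (a half step wider than major) the quality is augmented.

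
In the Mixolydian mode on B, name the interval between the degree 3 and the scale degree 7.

The scale runs B C♯ D♯ E F♯ G♯ A.
The degree 3 is D♯ and the 7th degree is A.
5 letter names make it a fifth; at 6 semitones (a half step narrower than perfect) the quality is diminished.

diminished 5th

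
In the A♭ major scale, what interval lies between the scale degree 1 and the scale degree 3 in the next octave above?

A♭ major: A♭ B♭ C D♭ E♭ F G.
The scale degree 1 is A♭ and the 3rd degree (up an octave) is C.
Counting 10 letters and 16 half steps from A♭ gives a major tenth.

major tenth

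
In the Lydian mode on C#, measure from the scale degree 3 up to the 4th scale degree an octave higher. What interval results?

The scale runs C# D# E# F## G# A# B#.
Scale degree 3 = E#; 4th scale degree (up an octave) = F##.
Counting 9 letters and 14 half steps from E# gives a major ninth.

major 9th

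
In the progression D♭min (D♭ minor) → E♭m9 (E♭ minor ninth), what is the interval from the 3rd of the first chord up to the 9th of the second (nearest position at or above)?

augmented unison

D♭min (D♭ minor) has F♭ as its 3rd, and E♭m9 (E♭ minor ninth) has F as its 9th.
1 letter names make it a unison; at 1 semitone (a half step wider than perfect) the quality is augmented.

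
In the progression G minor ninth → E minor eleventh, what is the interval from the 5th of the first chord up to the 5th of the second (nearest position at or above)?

The 5th of G minor ninth is D; the 5th of E minor eleventh is B.
From D to B is 9 semitones, exactly the major sixth.

major sixth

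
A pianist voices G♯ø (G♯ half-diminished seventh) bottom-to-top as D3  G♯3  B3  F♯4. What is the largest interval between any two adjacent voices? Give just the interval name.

Adjacent intervals: D3→G♯3 = augmented fourth; G♯3→B3 = minor third; B3→F♯4 = perfect fifth.
The largest is B3 to F♯4, a perfect fifth (7 semitones).

perfect fifth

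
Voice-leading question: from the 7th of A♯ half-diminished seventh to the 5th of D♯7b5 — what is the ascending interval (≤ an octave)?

minor 2nd

The 7th of A♯ half-diminished seventh is G♯; the 5th of D♯7b5 is A.
G♯ up to A is 1 semitone, a half step narrower than a major second, so the interval is minor.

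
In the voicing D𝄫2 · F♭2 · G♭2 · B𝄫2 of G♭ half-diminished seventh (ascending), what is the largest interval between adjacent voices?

Adjacent intervals: D𝄫2→F♭2 = major third; F♭2→G♭2 = major second; G♭2→B𝄫2 = minor third.
The largest is D𝄫2 to F♭2, a major third (4 semitones).

M3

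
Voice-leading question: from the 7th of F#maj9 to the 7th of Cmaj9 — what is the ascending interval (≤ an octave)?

F#maj9 has E# as its 7th, and Cmaj9 has B as its 7th.
From E# to B: 6 semitones over a fifth = diminished.

diminished fifth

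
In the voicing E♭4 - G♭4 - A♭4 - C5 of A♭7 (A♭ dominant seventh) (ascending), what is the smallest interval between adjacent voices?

Adjacent intervals: E♭4→G♭4 = minor third; G♭4→A♭4 = major second; A♭4→C5 = major third.
The smallest is G♭4 to A♭4, a major second (2 semitones).

major second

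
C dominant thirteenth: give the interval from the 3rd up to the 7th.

diminished fifth

The chord tones of C13 are C-E-G-Bb-D-A.
3rd = E; 7th = Bb.
E up to Bb is 6 semitones, a half step narrower than a perfect fifth, so the interval is diminished.
This 3–7 tritone is the characteristic tension at the heart of the dominant sound.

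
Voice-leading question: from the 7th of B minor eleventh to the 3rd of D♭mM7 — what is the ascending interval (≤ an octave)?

d6

The 7th of B minor eleventh is A; the 3rd of D♭mM7 is F♭.
6 letter names make it a sixth; at 7 semitones (a whole step narrower than major) the quality is diminished.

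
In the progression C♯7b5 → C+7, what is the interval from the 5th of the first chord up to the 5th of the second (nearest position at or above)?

C♯7b5 has G as its 5th, and C+7 has G♯ as its 5th.
1 letter names make it a unison; at 1 semitone (a half step wider than perfect) the quality is augmented.

augmented unison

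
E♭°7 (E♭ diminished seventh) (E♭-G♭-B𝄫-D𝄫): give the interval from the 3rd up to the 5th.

3rd = G♭; 5th = B𝄫.
G♭ up to B𝄫 is 3 semitones, a half step narrower than a major third, so the interval is minor.

m3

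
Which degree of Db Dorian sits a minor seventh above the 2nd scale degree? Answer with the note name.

Db

The scale is Db Eb Fb Gb Ab Bb Cb.
The 2nd scale degree is Eb; a minor seventh above that is Db — scale degree 1.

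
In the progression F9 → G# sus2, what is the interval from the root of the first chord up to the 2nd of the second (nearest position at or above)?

augmented third

The root of F9 is F; the 2nd of G# sus2 is A#.
From F to A#: 5 semitones over a third = augmented.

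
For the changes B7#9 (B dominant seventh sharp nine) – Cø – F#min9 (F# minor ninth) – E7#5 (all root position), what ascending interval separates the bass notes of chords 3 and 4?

The roots are F# and E.
From F# to E: 10 semitones over a seventh = minor.

m7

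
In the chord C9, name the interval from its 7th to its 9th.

C9 (C dominant ninth) is spelled C-E-G-Bb-D.
So we need the interval from Bb up to D.
Bb up to D spans 3 letter names and 4 semitones — a major third.

M3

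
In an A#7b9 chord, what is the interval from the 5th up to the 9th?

diminished fifth

The chord tones of A# dominant seventh flat nine are A# C## E# G# B.
That puts E# below B.
E# up to B is 6 semitones, a half step narrower than a perfect fifth, so the interval is diminished.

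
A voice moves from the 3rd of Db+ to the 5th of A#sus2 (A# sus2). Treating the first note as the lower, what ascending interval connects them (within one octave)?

The 3rd of Db+ is F; the 5th of A#sus2 (A# sus2) is E#.
F up to E# is 12 semitones, a half step wider than a major seventh, so the interval is augmented.

A7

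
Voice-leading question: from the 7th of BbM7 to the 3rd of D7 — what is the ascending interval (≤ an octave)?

major 6th

BbM7 has A as its 7th, and D7 has F# as its 3rd.
A up to F# spans 6 letter names and 9 semitones — a major sixth.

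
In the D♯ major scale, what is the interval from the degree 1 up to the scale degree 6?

M6

Spelling the D♯ major scale: D♯ E♯ F𝄪 G♯ A♯ B♯ C𝄪.
So we need the interval from D♯ up to B♯.
D♯ up to B♯ spans 6 letter names and 9 semitones — a major sixth.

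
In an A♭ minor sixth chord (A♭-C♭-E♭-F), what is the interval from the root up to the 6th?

So we need the interval from A♭ up to F.
Counting 6 letters and 9 half steps from A♭ gives a major sixth.

major sixth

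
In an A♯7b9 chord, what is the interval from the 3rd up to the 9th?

diminished seventh

A♯7b9 (A♯ dominant seventh flat nine) is spelled A♯, C𝄪, E♯, G♯, B.
3rd = C𝄪; 9th = B.
7 letter names make it a seventh; at 9 semitones (a whole step narrower than major) the quality is diminished.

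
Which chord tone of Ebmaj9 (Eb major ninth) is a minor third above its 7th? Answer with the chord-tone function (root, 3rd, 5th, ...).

Spelling the chord: Eb–G–Bb–D–F.
The 7th is D. A minor third above D is F.
F is the chord's 9th.

9th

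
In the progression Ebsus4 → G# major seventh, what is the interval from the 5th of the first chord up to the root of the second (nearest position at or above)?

augmented sixth

Ebsus4 has Bb as its 5th, and G# major seventh has G# as its root.
From Bb to G#: 10 semitones over a sixth = augmented.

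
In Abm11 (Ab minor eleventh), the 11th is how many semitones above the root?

The chord tones of Abm11 are Ab-Cb-Eb-Gb-Bb-Db.
Ab to Db is a perfect eleventh: 17 semitones.

17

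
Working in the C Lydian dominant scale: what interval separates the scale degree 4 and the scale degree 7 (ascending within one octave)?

The scale runs C D E F# G A Bb.
The scale degree 4 is F# and the 7th scale degree is Bb.
4 letter names make it a fourth; at 4 semitones (a half step narrower than perfect) the quality is diminished.

d4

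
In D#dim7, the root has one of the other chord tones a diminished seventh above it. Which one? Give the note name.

Spelling the chord: D#–F#–A–C.
The root is D#. A diminished seventh above D# is C.
C is the chord's 7th.

C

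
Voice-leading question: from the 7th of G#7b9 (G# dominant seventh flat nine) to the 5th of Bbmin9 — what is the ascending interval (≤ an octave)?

The 7th of G#7b9 (G# dominant seventh flat nine) is F#; the 5th of Bbmin9 is F.
From F# to F: 11 semitones over an octave = diminished.

diminished octave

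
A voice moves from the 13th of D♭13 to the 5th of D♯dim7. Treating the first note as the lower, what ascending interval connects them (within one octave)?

The 13th of D♭13 is B♭; the 5th of D♯dim7 is A.
Counting 7 letters and 11 half steps from B♭ gives a major seventh.

major 7th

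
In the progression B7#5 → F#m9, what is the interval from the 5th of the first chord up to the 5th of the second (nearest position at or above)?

B7#5 has F## as its 5th, and F#m9 has C# as its 5th.
5 letter names make it a fifth; at 6 semitones (a half step narrower than perfect) the quality is diminished.

diminished 5th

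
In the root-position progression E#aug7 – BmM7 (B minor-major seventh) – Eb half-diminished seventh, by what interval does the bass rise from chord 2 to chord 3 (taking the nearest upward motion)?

d4

The roots are B and Eb.
4 letter names make it a fourth; at 4 semitones (a half step narrower than perfect) the quality is diminished.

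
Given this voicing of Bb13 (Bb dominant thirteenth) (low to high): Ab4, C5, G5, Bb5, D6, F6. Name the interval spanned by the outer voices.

major thirteenth

The outer voices are Ab4 and F6.
Ab up to F spans 13 letter names and 21 semitones — a major thirteenth.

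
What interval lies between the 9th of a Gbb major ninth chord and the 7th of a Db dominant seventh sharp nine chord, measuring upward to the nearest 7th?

The 9th of Gbb major ninth is Abb; the 7th of Db dominant seventh sharp nine is Cb.
Abb up to Cb spans 3 letter names and 4 semitones — a major third.

major 3rd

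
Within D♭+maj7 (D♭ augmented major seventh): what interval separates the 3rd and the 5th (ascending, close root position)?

The chord tones of D♭maj7#5 are D♭, F, A, C.
That puts F below A.
F up to A spans 3 letter names and 4 semitones — a major third.

major 3rd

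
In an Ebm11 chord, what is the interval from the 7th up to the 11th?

The chord tones of Eb minor eleventh are Eb-Gb-Bb-Db-F-Ab.
7th = Db; 11th = Ab.
Db up to Ab spans 5 letter names and 7 semitones — a perfect fifth.

perfect fifth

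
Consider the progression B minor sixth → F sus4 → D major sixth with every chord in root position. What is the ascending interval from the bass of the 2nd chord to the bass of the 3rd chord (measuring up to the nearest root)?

M6

The roots are F and D.
Counting 6 letters and 9 half steps from F gives a major sixth.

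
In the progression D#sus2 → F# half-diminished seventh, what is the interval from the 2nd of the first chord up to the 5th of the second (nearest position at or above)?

diminished sixth

The 2nd of D#sus2 is E#; the 5th of F# half-diminished seventh is C.
6 letter names make it a sixth; at 7 semitones (a whole step narrower than major) the quality is diminished.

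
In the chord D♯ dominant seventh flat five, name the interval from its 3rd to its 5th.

diminished third

Spelling the chord: D♯ F𝄪 A C♯.
The 3rd is F𝄪 and the 5th is A.
3 letter names make it a third; at 2 semitones (a whole step narrower than major) the quality is diminished.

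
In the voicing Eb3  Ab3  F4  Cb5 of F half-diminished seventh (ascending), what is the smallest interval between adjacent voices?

Adjacent intervals: Eb3→Ab3 = perfect fourth; Ab3→F4 = major sixth; F4→Cb5 = diminished fifth.
The smallest is Eb3 to Ab3, a perfect fourth (5 semitones).

perfect 4th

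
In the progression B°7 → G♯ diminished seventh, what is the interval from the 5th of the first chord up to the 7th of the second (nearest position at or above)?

The 5th of B°7 is F; the 7th of G♯ diminished seventh is F.
Counting 1 letters and 0 half steps from F gives a perfect unison.

P1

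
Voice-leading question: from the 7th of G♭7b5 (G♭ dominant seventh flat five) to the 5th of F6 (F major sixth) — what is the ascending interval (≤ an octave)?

augmented fifth

G♭7b5 (G♭ dominant seventh flat five) has F♭ as its 7th, and F6 (F major sixth) has C as its 5th.
F♭ up to C is 8 semitones, a half step wider than a perfect fifth, so the interval is augmented.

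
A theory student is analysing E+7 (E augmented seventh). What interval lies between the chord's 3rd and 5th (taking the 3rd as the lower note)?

The chord tones of E7#5 are E, G#, B#, D.
That puts G# below B#.
From G# to B# is 4 semitones, exactly the major third.

major 3rd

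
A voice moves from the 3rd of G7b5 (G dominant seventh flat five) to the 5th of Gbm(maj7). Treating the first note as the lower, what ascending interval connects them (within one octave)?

G7b5 (G dominant seventh flat five) has B as its 3rd, and Gbm(maj7) has Db as its 5th.
B up to Db is 2 semitones, a whole step narrower than a major third, so the interval is diminished.

diminished third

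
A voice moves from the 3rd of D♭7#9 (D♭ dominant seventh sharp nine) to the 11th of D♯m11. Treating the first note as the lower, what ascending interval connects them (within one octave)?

A2

The 3rd of D♭7#9 (D♭ dominant seventh sharp nine) is F; the 11th of D♯m11 is G♯.
2 letter names make it a second; at 3 semitones (a half step wider than major) the quality is augmented.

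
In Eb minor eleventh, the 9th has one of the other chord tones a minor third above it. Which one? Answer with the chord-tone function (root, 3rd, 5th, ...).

11th

The chord tones of Eb minor eleventh are Eb, Gb, Bb, Db, F, Ab.
The 9th is F. A minor third above F is Ab.
Ab is the chord's 11th.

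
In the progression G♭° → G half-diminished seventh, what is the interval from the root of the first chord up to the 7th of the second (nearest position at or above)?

major 7th

The root of G♭° is G♭; the 7th of G half-diminished seventh is F.
From G♭ to F is 11 semitones, exactly the major seventh.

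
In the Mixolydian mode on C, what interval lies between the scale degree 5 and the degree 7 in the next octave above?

m10

The scale runs C D E F G A B♭.
The scale degree 5 is G and the 7th degree (up an octave) is B♭.
10 letter names make it a tenth; at 15 semitones (a half step narrower than major) the quality is minor.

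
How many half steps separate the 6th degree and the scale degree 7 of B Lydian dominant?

The scale is B C♯ D♯ E♯ F♯ G♯ A.
G♯ up to A is a minor second — 1 semitone.

1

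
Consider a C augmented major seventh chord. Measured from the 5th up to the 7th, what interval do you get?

Spelling the chord: C E G♯ B.
So we need the interval from G♯ up to B.
From G♯ to B: 3 semitones over a third = minor.

minor 3rd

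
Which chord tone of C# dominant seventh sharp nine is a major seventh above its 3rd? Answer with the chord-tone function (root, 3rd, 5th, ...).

C# dominant seventh sharp nine: C#–E#–G#–B–D##.
The 3rd is E#. A major seventh above E# is D##.
D## is the chord's 9th.

9th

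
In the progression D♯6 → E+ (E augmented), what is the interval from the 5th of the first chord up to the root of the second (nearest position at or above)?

diminished 5th

D♯6 has A♯ as its 5th, and E+ (E augmented) has E as its root.
5 letter names make it a fifth; at 6 semitones (a half step narrower than perfect) the quality is diminished.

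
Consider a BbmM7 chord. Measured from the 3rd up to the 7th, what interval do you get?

The chord tones of BbmM7 are Bb Db F A.
That puts Db below A.
From Db to A: 8 semitones over a fifth = augmented.

A5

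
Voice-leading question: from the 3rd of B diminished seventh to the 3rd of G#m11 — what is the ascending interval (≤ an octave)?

major sixth

The 3rd of B diminished seventh is D; the 3rd of G#m11 is B.
From D to B is 9 semitones, exactly the major sixth.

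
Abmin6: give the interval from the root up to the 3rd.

Ab minor sixth is spelled Ab, Cb, Eb, F.
Root = Ab; 3rd = Cb.
Ab up to Cb is 3 semitones, a half step narrower than a major third, so the interval is minor.

m3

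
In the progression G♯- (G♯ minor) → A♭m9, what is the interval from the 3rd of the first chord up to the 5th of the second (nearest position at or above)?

diminished fourth

The 3rd of G♯- (G♯ minor) is B; the 5th of A♭m9 is E♭.
B up to E♭ is 4 semitones, a half step narrower than a perfect fourth, so the interval is diminished.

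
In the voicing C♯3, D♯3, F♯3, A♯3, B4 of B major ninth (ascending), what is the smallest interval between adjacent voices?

M2

Adjacent intervals: C♯3→D♯3 = major second; D♯3→F♯3 = minor third; F♯3→A♯3 = major third; A♯3→B4 = minor ninth.
The smallest is C♯3 to D♯3, a major second (2 semitones).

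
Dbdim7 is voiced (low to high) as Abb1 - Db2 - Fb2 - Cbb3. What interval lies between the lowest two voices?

augmented fourth

Those voices are Abb1 and Db2.
From Abb to Db: 6 semitones over a fourth = augmented.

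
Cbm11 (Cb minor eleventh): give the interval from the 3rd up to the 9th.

M7

Cbm11: Cb Ebb Gb Bbb Db Fb.
The 3rd is Ebb and the 9th is Db.
From Ebb to Db is 11 semitones, exactly the major seventh.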